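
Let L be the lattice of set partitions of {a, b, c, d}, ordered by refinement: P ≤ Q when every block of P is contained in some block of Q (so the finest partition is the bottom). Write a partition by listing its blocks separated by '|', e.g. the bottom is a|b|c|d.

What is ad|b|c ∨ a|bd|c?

abd|c

The join of ad|b|c and a|bd|c merges any blocks that overlap across the partitions, giving abd|c.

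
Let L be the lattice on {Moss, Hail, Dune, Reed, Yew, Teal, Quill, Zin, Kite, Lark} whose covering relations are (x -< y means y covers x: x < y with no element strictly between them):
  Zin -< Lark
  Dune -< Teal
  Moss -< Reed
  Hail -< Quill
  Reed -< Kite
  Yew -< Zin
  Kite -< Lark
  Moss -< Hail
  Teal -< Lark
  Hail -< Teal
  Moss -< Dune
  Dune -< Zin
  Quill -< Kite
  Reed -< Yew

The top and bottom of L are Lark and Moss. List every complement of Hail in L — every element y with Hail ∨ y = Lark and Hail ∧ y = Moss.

Need y with Hail ∨ y = Lark and Hail ∧ y = Moss.
Checking each element gives: Yew, Zin.

Yew, Zin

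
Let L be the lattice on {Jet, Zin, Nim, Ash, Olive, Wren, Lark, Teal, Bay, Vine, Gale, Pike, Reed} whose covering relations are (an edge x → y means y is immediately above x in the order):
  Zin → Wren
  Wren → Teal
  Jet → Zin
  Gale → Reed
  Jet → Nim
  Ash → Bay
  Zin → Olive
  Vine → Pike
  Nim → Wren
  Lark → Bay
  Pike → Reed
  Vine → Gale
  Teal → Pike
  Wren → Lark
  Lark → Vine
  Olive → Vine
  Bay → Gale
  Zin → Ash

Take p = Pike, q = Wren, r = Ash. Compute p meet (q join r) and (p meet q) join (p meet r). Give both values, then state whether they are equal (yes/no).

Lark; Wren; no

q join r = Bay, so p meet (q join r) = Pike meet Bay = Lark.
p meet q = Wren and p meet r = Zin, so (p meet q) join (p meet r) = Wren join Zin = Wren.
Equal: no.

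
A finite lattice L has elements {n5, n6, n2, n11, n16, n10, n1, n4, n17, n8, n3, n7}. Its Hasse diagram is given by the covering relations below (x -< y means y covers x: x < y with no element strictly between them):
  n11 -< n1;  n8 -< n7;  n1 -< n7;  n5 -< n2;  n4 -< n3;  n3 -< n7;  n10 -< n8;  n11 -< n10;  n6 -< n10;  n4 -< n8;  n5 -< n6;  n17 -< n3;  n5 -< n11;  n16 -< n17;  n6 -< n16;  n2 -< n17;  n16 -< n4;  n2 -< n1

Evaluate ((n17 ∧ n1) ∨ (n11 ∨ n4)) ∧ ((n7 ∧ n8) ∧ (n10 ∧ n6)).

n17 ∧ n1 = n2
n11 ∨ n4 = n8
n2 ∨ n8 = n7
n7 ∧ n8 = n8
n10 ∧ n6 = n6
n8 ∧ n6 = n6
n7 ∧ n6 = n6

n6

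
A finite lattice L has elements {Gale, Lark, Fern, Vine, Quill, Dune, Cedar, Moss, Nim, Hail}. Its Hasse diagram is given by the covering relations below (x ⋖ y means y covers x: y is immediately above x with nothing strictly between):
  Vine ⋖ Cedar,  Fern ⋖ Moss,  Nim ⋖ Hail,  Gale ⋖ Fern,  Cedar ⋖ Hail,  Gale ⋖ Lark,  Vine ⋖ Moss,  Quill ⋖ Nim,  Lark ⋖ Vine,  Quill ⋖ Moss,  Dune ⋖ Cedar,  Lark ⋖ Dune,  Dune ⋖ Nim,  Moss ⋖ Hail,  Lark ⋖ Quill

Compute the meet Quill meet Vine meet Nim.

Lark

Common lower bounds of {Quill, Vine, Nim}: Gale, Lark.
The greatest among these is Lark.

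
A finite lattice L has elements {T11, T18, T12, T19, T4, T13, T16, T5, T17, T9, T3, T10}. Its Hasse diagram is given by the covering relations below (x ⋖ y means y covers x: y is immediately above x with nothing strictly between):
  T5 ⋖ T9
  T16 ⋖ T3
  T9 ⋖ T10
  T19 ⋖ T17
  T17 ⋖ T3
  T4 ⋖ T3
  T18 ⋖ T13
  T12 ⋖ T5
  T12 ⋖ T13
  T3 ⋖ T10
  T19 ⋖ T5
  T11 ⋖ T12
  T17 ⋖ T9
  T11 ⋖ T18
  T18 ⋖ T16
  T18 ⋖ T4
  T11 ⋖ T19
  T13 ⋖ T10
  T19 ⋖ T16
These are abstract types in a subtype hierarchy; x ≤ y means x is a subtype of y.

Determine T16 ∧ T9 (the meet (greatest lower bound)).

Common lower bounds of {T16, T9}: T11, T19.
The greatest among these is T19.

T19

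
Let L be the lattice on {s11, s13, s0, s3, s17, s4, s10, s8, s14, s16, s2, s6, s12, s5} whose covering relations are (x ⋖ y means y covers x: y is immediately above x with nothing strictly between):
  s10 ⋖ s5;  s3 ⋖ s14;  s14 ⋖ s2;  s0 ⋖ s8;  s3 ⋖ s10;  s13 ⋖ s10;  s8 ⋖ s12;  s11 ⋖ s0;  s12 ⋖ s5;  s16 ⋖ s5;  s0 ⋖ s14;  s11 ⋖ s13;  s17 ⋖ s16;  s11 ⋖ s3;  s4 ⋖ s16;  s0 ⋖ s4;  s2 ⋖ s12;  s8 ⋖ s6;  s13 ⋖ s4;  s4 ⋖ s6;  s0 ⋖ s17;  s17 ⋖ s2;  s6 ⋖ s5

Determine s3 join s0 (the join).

Common upper bounds of {s3, s0}: s12, s14, s2, s5.
The least among these is s14.

s14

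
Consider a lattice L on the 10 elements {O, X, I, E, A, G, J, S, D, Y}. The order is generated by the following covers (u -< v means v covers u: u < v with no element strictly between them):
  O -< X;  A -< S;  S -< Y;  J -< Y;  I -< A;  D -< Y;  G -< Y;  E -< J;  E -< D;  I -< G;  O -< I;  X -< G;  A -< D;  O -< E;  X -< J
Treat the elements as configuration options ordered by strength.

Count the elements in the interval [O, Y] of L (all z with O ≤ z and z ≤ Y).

The interval [O, Y] = {A, D, E, G, I, J, O, S, X, Y}, which has 10 elements.

10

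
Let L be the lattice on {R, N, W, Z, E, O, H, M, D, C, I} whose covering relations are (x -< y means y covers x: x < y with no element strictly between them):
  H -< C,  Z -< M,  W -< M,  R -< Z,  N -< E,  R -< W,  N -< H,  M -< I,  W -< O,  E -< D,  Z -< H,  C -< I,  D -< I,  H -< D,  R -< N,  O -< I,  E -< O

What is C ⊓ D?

H

Common lower bounds of {C, D}: H, N, R, Z.
The greatest among these is H.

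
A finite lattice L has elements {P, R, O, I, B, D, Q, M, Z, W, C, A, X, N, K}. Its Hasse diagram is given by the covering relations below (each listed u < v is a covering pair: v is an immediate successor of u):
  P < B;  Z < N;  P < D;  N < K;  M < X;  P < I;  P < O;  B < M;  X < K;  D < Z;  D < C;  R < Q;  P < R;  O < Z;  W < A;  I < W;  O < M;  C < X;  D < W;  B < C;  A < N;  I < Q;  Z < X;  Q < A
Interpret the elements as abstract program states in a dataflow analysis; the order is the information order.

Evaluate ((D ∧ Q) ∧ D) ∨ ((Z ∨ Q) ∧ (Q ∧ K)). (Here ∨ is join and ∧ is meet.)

Q

D ∧ Q = P
P ∧ D = P
Z ∨ Q = N
Q ∧ K = Q
N ∧ Q = Q
P ∨ Q = Q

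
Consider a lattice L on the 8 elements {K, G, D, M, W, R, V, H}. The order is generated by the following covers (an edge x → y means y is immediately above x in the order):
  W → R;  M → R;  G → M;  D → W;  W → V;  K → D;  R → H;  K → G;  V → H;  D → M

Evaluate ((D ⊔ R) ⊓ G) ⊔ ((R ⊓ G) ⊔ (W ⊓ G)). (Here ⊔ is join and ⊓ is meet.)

G

D ∨ R = R
R ∧ G = G
R ∧ G = G
W ∧ G = K
G ∨ K = G
G ∨ G = G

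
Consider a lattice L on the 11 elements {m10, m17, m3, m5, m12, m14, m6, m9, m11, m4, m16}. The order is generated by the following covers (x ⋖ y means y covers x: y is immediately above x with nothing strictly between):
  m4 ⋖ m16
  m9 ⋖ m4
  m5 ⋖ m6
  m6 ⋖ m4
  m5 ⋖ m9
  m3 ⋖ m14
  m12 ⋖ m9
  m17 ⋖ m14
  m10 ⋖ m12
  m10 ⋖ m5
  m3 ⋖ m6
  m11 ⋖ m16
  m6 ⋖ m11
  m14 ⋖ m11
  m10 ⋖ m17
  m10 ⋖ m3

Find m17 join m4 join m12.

Common upper bounds of {m17, m4, m12}: m16.
The least among these is m16.

m16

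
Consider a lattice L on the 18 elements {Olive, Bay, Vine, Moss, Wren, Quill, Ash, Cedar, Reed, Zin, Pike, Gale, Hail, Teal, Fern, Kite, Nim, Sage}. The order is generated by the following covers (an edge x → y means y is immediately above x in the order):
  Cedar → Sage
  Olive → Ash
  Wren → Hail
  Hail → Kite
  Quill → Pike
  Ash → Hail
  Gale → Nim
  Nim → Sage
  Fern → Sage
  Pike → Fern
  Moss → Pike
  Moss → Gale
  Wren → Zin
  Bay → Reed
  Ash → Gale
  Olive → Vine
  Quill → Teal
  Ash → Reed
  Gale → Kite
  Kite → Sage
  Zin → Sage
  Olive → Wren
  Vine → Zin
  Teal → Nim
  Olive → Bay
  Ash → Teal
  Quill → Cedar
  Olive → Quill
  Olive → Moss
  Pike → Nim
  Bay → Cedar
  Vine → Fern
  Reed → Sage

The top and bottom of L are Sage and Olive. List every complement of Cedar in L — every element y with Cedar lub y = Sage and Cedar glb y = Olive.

Ash, Gale, Hail, Kite, Moss, Vine, Wren, Zin

Need y with Cedar ∨ y = Sage and Cedar ∧ y = Olive.
Checking each element gives: Ash, Gale, Hail, Kite, Moss, Vine, Wren, Zin.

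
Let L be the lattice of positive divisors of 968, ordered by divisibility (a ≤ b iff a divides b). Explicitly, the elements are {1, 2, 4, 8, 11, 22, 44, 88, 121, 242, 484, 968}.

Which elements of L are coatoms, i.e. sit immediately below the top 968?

484, 88

The coatoms are exactly the elements covered by 968: 484, 88.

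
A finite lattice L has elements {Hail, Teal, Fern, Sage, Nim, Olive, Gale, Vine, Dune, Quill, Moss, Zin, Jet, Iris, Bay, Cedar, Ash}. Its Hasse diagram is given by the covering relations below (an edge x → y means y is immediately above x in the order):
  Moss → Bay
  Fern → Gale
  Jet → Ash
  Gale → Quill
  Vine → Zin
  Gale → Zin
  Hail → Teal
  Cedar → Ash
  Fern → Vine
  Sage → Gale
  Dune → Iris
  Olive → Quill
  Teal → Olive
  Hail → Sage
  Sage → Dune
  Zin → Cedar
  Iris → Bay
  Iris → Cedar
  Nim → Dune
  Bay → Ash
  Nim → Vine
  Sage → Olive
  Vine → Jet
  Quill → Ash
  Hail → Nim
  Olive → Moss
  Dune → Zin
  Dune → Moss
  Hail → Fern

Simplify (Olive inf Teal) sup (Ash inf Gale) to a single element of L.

Quill

Olive ∧ Teal = Teal
Ash ∧ Gale = Gale
Teal ∨ Gale = Quill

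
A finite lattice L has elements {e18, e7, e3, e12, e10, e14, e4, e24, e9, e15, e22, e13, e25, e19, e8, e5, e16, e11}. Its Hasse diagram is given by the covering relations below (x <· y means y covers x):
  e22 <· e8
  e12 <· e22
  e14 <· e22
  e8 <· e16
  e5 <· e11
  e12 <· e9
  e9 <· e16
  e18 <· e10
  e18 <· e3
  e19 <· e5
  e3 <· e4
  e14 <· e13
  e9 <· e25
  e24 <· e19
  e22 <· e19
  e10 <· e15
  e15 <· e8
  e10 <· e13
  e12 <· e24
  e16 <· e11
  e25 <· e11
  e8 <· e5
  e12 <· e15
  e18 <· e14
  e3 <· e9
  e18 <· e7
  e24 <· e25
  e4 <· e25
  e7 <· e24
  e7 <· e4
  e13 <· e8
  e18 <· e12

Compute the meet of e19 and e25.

Common lower bounds of {e19, e25}: e12, e18, e24, e7.
The greatest among these is e24.

e24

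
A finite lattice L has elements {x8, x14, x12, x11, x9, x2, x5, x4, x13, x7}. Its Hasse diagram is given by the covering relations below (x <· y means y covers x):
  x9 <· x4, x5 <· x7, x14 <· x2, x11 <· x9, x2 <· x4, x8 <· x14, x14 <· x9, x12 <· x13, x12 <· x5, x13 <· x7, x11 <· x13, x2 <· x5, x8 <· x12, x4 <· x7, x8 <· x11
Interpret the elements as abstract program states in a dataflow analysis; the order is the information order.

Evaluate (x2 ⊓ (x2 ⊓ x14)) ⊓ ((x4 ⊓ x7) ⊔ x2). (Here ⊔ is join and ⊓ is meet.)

x14

x2 ∧ x14 = x14
x2 ∧ x14 = x14
x4 ∧ x7 = x4
x4 ∨ x2 = x4
x14 ∧ x4 = x14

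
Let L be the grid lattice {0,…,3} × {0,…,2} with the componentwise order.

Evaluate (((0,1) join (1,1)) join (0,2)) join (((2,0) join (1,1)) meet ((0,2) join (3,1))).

(2,2)

(0,1) ∨ (1,1) = (1,1)
(1,1) ∨ (0,2) = (1,2)
(2,0) ∨ (1,1) = (2,1)
(0,2) ∨ (3,1) = (3,2)
(2,1) ∧ (3,2) = (2,1)
(1,2) ∨ (2,1) = (2,2)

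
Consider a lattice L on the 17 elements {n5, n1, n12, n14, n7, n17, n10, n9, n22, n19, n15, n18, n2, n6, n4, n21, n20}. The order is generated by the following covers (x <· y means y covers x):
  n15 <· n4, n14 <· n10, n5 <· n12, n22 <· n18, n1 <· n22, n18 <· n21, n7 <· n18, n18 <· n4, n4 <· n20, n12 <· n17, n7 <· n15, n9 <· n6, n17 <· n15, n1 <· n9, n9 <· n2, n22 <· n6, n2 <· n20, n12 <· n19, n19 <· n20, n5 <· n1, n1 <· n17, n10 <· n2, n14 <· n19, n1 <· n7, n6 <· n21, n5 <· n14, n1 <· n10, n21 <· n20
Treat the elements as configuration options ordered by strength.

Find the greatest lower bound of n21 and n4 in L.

n18

Common lower bounds of {n21, n4}: n1, n18, n22, n5, n7.
The greatest among these is n18.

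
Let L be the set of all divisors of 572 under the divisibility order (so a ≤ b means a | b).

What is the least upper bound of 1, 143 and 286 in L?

286

Common upper bounds of {1, 143, 286}: 286, 572.
The least among these is 286.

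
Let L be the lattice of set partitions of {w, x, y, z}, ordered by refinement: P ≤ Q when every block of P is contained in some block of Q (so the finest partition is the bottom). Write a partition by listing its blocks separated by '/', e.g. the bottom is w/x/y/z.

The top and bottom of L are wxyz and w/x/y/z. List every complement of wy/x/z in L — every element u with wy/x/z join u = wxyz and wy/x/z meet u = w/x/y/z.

Need u with wy/x/z ∨ u = wxyz and wy/x/z ∧ u = w/x/y/z.
Checking each element gives: w/xyz, wx/yz, wxz/y, wz/xy.

w/xyz, wx/yz, wxz/y, wz/xy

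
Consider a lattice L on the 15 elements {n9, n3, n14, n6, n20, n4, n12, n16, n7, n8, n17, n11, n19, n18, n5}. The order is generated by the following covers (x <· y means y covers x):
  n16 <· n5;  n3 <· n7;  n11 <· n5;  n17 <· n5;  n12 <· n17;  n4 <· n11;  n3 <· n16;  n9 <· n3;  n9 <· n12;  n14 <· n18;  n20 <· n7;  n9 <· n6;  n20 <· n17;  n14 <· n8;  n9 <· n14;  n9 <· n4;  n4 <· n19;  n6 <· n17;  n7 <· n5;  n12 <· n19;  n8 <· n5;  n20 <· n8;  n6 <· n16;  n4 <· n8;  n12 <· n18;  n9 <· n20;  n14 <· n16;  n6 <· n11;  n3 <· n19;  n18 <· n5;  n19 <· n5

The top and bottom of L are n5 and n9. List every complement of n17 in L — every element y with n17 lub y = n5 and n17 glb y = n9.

Need y with n17 ∨ y = n5 and n17 ∧ y = n9.
Checking each element gives: n14, n3, n4.

n14, n3, n4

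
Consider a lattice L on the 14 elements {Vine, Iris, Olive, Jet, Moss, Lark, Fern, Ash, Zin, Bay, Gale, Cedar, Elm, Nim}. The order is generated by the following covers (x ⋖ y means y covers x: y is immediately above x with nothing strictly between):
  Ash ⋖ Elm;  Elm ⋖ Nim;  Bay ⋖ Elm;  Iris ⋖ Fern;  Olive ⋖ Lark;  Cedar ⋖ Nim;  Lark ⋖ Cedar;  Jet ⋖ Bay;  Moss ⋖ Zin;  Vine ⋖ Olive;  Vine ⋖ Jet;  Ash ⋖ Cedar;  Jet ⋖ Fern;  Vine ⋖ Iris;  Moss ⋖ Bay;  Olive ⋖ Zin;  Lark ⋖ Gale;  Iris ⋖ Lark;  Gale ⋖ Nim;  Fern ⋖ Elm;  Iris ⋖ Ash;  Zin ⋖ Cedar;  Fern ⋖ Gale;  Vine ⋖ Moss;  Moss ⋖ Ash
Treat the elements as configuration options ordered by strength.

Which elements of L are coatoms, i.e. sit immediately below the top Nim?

The coatoms are exactly the elements covered by Nim: Cedar, Elm, Gale.

Cedar, Elm, Gale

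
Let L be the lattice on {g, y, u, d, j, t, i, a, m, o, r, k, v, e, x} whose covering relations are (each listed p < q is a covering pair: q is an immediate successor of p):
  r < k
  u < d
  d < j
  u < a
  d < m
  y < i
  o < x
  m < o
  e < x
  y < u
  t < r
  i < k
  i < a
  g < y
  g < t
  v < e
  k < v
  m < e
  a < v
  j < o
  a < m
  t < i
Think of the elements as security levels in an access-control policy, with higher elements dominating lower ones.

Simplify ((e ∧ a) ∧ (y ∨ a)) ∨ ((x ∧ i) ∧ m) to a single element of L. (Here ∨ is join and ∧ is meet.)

e ∧ a = a
y ∨ a = a
a ∧ a = a
x ∧ i = i
i ∧ m = i
a ∨ i = a

a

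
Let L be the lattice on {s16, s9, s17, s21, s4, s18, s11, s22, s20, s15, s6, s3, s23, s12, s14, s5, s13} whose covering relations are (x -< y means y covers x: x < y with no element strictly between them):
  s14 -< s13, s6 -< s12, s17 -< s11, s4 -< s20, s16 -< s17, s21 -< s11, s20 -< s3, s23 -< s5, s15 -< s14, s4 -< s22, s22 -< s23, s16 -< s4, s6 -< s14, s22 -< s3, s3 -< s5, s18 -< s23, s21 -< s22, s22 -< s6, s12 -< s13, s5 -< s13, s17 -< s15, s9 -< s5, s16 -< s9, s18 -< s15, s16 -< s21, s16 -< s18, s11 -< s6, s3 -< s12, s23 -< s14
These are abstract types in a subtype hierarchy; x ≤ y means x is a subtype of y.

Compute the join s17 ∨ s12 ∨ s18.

Common upper bounds of {s17, s12, s18}: s13.
The least among these is s13.

s13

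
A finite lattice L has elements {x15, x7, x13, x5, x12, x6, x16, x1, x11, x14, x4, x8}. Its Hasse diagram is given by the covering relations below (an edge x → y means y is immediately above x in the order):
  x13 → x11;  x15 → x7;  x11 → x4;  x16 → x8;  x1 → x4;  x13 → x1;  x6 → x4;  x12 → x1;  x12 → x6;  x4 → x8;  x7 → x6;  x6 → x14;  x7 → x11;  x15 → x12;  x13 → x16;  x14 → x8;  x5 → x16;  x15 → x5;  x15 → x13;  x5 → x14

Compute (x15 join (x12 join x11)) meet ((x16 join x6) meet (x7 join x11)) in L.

x12 ∨ x11 = x4
x15 ∨ x4 = x4
x16 ∨ x6 = x8
x7 ∨ x11 = x11
x8 ∧ x11 = x11
x4 ∧ x11 = x11

x11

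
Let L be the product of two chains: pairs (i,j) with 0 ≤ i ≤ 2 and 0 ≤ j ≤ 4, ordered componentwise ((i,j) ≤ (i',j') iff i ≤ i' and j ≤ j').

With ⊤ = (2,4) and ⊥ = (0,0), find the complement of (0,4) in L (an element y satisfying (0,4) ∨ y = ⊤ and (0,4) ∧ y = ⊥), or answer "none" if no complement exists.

(2,0)

Need y with (0,4) ∨ y = (2,4) and (0,4) ∧ y = (0,0).
Checking each element gives: (2,0).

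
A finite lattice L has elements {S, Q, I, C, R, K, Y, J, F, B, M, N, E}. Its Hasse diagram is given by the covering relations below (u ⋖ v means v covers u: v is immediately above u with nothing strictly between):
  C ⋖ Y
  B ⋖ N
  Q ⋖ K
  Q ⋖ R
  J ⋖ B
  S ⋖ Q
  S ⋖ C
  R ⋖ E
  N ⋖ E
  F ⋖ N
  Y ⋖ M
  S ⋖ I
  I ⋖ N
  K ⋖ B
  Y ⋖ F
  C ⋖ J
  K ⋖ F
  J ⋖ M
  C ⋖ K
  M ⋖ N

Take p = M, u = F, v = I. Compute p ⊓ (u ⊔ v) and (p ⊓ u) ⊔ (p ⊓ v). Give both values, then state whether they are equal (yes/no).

u ⊔ v = N, so p ⊓ (u ⊔ v) = M ⊓ N = M.
p ⊓ u = Y and p ⊓ v = S, so (p ⊓ u) ⊔ (p ⊓ v) = Y ⊔ S = Y.
Equal: no.

M; Y; no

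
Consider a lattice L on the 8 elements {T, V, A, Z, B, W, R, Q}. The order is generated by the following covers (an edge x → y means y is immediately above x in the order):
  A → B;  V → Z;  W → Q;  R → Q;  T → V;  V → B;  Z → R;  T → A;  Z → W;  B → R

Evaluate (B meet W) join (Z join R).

R

B ∧ W = V
Z ∨ R = R
V ∨ R = R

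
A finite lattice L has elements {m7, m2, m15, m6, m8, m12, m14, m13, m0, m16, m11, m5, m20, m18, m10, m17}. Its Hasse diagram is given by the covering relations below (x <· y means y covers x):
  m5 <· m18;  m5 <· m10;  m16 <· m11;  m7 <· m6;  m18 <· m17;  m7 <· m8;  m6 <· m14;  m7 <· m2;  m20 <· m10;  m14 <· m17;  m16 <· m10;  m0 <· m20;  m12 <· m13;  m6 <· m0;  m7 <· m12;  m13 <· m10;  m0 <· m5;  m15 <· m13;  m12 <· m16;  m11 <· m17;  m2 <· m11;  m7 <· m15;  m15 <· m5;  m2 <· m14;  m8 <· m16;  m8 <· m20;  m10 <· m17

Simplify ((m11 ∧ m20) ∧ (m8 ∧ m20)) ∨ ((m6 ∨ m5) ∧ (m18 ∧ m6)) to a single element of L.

m11 ∧ m20 = m8
m8 ∧ m20 = m8
m8 ∧ m8 = m8
m6 ∨ m5 = m5
m18 ∧ m6 = m6
m5 ∧ m6 = m6
m8 ∨ m6 = m20

m20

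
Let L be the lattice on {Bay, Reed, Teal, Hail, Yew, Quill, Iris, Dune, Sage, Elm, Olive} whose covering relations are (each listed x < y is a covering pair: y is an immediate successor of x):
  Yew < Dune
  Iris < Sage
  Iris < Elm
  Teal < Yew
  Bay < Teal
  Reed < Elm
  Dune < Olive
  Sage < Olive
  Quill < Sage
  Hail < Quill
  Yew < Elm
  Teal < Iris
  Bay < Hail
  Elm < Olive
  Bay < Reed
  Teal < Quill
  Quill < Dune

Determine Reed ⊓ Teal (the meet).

Common lower bounds of {Reed, Teal}: Bay.
The greatest among these is Bay.

Bay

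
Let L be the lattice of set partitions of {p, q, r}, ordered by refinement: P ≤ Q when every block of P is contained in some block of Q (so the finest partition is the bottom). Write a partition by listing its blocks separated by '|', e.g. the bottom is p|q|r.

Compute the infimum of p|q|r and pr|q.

Common lower bounds of {p|q|r, pr|q}: p|q|r.
The greatest among these is p|q|r.

p|q|r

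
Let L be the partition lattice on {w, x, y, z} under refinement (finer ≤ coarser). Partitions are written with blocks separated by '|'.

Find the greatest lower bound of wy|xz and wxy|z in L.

wy|x|z

The meet (common refinement) of wy|xz and wxy|z intersects blocks pairwise, giving wy|x|z.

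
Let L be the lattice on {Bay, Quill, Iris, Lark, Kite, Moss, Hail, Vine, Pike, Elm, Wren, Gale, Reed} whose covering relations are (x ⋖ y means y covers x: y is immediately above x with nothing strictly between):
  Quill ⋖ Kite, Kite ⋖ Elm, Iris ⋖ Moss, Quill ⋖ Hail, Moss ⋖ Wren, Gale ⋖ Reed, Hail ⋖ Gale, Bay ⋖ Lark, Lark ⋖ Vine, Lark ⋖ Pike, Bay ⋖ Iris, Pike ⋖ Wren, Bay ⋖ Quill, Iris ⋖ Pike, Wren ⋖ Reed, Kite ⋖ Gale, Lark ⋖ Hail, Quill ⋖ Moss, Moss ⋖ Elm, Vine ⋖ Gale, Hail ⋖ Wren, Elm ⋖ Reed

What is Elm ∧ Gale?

Common lower bounds of {Elm, Gale}: Bay, Kite, Quill.
The greatest among these is Kite.

Kite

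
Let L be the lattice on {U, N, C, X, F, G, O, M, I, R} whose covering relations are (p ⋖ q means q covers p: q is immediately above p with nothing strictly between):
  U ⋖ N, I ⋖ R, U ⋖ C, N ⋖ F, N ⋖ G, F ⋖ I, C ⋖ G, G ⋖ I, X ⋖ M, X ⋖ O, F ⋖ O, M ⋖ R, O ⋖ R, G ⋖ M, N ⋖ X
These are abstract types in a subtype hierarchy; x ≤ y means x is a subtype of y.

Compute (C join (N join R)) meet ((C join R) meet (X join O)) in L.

N ∨ R = R
C ∨ R = R
C ∨ R = R
X ∨ O = O
R ∧ O = O
R ∧ O = O

O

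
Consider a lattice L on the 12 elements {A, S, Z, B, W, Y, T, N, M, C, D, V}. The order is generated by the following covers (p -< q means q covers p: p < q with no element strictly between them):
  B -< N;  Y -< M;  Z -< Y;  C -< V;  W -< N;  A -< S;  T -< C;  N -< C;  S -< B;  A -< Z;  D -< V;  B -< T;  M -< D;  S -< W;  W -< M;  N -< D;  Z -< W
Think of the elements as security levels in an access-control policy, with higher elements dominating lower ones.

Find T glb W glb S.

Common lower bounds of {T, W, S}: A, S.
The greatest among these is S.

S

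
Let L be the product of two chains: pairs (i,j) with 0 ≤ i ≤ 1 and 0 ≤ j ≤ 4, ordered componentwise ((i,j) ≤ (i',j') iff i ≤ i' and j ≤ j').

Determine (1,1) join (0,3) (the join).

In a product of chains, the join is componentwise max, giving (1,3).

(1,3)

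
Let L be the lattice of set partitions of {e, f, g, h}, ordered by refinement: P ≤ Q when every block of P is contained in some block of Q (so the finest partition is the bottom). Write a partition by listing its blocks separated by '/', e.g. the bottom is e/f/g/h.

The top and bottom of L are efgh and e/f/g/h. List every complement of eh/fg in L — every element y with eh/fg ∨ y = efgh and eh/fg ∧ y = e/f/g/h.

Need y with eh/fg ∨ y = efgh and eh/fg ∧ y = e/f/g/h.
Checking each element gives: e/f/gh, e/fh/g, ef/g/h, ef/gh, eg/f/h, eg/fh.

e/f/gh, e/fh/g, ef/g/h, ef/gh, eg/f/h, eg/fh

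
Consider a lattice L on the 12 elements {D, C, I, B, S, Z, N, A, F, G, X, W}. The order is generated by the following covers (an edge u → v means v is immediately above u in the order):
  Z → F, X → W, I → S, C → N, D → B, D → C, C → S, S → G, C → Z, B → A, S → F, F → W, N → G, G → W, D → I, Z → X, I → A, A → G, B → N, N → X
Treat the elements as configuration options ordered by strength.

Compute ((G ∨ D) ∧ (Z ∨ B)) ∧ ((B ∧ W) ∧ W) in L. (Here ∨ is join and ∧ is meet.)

G ∨ D = G
Z ∨ B = X
G ∧ X = N
B ∧ W = B
B ∧ W = B
N ∧ B = B

B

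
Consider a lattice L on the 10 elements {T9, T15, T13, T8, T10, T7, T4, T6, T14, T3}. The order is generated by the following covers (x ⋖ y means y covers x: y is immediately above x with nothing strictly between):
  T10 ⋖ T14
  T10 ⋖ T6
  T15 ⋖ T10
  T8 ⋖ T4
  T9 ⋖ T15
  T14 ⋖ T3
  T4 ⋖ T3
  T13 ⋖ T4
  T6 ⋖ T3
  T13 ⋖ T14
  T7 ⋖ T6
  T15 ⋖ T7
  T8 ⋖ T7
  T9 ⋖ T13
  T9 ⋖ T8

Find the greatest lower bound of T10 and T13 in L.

T9

Common lower bounds of {T10, T13}: T9.
The greatest among these is T9.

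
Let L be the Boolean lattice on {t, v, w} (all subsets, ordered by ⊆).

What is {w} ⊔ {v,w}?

{v,w}

Common upper bounds of {{w}, {v,w}}: {t,v,w}, {v,w}.
The least among these is {v,w}.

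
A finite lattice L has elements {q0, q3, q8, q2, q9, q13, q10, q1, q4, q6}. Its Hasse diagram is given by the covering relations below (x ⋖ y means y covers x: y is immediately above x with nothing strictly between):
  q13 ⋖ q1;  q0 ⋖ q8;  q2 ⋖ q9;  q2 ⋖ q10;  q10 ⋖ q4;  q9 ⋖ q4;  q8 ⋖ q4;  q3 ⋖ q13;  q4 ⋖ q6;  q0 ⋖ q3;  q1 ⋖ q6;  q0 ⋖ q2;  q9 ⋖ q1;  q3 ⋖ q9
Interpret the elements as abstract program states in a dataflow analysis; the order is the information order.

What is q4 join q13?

Common upper bounds of {q4, q13}: q6.
The least among these is q6.

q6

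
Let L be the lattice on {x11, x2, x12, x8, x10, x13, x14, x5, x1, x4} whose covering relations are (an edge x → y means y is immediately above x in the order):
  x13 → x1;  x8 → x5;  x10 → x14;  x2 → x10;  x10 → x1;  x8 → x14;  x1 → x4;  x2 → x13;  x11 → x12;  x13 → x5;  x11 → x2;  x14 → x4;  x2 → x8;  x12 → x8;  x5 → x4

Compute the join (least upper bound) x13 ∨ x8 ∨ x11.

Common upper bounds of {x13, x8, x11}: x4, x5.
The least among these is x5.

x5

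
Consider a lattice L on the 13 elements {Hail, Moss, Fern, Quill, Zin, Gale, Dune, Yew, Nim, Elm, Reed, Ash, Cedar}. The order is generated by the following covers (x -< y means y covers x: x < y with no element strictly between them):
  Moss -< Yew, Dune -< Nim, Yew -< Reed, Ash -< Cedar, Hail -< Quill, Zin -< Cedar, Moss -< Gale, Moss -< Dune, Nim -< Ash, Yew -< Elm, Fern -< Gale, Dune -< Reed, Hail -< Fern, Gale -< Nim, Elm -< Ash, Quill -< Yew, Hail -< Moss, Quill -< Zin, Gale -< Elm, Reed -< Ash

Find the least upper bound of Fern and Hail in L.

Common upper bounds of {Fern, Hail}: Ash, Cedar, Elm, Fern, Gale, Nim.
The least among these is Fern.

Fern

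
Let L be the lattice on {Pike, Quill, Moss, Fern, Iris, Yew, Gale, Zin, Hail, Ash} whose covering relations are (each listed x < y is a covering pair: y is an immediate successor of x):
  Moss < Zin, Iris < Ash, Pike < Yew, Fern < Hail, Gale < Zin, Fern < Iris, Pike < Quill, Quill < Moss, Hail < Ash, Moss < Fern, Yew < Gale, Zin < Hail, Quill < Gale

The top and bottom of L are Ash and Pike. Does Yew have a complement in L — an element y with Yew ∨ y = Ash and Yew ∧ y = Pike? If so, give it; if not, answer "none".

Need y with Yew ∨ y = Ash and Yew ∧ y = Pike.
Checking each element gives: Iris.

Iris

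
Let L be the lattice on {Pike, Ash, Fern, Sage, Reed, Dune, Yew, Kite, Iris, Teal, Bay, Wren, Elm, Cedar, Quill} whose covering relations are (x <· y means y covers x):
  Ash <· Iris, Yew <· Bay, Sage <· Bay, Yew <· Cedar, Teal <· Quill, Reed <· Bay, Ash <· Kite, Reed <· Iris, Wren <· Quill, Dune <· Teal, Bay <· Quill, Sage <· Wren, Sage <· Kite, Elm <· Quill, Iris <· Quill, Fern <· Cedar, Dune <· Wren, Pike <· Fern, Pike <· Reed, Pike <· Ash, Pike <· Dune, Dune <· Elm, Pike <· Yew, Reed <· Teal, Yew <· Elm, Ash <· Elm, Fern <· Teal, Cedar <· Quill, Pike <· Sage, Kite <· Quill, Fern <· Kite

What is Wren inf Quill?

Wren

Common lower bounds of {Wren, Quill}: Dune, Pike, Sage, Wren.
The greatest among these is Wren.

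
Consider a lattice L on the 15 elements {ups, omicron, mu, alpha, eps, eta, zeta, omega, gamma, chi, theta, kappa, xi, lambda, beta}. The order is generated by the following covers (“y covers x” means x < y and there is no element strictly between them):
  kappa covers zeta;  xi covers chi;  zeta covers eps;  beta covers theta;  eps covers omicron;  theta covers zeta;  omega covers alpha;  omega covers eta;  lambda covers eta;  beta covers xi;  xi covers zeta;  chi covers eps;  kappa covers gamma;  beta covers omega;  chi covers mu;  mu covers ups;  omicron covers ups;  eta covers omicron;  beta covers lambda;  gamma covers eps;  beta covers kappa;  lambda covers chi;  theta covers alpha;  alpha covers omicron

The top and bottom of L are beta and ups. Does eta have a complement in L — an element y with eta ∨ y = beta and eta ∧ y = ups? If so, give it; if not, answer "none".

For every candidate y, either eta ∨ y ≠ beta or eta ∧ y ≠ ups; no complement exists.

none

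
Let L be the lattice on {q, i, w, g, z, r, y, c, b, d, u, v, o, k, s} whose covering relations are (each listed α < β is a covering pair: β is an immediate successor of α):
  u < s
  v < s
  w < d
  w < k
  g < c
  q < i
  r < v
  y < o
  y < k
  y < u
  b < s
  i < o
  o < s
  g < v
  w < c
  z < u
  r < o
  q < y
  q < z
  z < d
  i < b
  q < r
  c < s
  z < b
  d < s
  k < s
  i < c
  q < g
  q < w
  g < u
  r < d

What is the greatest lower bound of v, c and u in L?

Common lower bounds of {v, c, u}: g, q.
The greatest among these is g.

g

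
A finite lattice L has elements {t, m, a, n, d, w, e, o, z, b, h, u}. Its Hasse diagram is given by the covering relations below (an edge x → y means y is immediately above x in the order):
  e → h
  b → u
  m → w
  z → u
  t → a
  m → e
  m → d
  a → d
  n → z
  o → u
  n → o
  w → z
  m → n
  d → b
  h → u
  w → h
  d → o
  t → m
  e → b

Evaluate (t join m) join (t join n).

t ∨ m = m
t ∨ n = n
m ∨ n = n

n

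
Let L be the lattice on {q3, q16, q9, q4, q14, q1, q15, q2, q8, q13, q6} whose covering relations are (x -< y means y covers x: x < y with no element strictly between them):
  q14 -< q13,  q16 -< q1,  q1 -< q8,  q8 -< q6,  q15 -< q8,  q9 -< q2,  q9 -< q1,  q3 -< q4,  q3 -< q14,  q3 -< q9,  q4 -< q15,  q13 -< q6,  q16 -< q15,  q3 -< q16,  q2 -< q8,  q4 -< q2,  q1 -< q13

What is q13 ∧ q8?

q1

Common lower bounds of {q13, q8}: q1, q16, q3, q9.
The greatest among these is q1.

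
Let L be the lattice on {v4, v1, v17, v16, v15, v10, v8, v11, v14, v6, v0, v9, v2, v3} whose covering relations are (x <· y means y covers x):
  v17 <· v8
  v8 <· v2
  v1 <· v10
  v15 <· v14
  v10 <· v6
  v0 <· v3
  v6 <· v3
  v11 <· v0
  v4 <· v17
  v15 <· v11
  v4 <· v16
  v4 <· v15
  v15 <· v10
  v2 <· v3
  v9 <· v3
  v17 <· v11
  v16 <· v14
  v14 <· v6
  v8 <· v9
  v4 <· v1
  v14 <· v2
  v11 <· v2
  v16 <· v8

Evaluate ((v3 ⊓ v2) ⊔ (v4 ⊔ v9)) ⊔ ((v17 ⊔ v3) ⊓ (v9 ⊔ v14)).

v3

v3 ∧ v2 = v2
v4 ∨ v9 = v9
v2 ∨ v9 = v3
v17 ∨ v3 = v3
v9 ∨ v14 = v3
v3 ∧ v3 = v3
v3 ∨ v3 = v3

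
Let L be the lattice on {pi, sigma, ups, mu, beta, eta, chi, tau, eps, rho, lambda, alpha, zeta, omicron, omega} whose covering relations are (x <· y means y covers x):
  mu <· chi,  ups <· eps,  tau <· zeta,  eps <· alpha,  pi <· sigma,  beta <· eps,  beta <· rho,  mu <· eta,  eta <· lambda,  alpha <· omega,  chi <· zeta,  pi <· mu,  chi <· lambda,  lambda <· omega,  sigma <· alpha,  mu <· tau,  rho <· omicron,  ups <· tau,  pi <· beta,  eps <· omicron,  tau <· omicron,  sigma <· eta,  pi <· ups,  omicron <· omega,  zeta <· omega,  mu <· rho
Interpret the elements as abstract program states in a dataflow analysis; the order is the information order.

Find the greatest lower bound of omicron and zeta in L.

tau

Common lower bounds of {omicron, zeta}: mu, pi, tau, ups.
The greatest among these is tau.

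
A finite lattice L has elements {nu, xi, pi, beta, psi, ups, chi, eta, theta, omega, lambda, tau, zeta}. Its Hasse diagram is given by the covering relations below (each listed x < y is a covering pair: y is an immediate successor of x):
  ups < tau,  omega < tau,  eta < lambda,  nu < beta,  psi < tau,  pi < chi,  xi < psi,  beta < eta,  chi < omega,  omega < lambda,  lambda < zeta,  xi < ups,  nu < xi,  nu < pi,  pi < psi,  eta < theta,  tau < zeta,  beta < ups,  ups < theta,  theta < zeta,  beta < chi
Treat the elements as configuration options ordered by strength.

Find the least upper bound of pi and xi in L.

psi

Common upper bounds of {pi, xi}: psi, tau, zeta.
The least among these is psi.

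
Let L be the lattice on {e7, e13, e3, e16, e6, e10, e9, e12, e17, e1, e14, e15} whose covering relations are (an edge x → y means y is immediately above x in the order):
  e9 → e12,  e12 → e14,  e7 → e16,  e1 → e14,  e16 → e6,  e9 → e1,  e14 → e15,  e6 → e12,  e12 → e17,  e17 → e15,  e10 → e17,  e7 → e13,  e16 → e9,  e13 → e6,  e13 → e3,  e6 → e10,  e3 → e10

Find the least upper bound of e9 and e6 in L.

e12

Common upper bounds of {e9, e6}: e12, e14, e15, e17.
The least among these is e12.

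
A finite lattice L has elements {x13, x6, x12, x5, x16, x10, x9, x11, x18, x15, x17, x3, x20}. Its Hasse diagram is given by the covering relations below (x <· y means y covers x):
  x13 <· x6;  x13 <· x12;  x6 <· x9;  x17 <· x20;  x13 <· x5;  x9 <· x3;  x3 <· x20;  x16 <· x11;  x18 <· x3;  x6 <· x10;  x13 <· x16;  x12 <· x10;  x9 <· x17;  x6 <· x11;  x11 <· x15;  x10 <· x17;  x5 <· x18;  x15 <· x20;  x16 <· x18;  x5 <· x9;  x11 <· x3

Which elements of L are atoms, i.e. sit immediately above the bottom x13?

x12, x16, x5, x6

The atoms are exactly the elements that cover x13: x12, x16, x5, x6.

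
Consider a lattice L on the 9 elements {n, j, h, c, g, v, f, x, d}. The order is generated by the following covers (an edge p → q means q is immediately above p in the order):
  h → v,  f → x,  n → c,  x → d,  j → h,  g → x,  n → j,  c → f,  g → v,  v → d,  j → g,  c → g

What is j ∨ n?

j

Common upper bounds of {j, n}: d, g, h, j, v, x.
The least among these is j.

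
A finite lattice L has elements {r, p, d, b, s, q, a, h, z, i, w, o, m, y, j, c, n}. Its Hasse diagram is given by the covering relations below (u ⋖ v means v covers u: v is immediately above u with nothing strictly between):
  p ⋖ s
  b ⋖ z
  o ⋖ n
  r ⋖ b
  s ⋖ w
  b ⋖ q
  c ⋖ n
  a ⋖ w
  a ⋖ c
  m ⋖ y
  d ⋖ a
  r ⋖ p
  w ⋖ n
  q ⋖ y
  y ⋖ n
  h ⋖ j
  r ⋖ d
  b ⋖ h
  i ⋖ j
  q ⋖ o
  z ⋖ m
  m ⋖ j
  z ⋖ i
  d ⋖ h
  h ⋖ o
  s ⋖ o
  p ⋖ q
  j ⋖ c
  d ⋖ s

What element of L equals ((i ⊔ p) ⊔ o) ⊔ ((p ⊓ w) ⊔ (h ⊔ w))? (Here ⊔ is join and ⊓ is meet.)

i ∨ p = n
n ∨ o = n
p ∧ w = p
h ∨ w = n
p ∨ n = n
n ∨ n = n

n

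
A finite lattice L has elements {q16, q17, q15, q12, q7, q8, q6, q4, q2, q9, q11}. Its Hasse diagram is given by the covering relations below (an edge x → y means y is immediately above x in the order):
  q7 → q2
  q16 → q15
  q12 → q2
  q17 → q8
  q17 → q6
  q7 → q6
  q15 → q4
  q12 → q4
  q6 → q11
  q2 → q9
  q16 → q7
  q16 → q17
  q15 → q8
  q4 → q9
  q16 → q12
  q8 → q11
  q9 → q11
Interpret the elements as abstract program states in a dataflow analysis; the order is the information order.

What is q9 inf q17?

q16

Common lower bounds of {q9, q17}: q16.
The greatest among these is q16.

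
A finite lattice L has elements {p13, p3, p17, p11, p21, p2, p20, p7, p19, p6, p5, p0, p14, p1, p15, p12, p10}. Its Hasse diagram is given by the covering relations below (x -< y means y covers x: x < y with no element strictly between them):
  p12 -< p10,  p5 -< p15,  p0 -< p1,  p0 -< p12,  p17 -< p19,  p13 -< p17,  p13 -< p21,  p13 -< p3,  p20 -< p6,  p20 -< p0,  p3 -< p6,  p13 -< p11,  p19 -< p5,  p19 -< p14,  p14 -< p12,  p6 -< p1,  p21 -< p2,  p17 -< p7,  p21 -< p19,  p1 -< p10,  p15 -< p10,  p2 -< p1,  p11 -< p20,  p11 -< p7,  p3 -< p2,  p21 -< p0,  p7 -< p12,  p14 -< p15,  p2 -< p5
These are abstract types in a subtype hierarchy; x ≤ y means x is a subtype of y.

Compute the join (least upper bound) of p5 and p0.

Common upper bounds of {p5, p0}: p10.
The least among these is p10.

p10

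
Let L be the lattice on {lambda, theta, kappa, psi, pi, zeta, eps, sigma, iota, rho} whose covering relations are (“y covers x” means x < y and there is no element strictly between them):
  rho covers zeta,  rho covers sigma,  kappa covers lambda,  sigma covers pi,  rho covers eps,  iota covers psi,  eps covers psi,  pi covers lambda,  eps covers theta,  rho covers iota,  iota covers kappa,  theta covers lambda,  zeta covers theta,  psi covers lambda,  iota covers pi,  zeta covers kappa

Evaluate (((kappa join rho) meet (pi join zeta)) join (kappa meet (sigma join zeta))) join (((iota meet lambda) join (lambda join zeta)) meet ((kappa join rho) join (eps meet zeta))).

kappa ∨ rho = rho
pi ∨ zeta = rho
rho ∧ rho = rho
sigma ∨ zeta = rho
kappa ∧ rho = kappa
rho ∨ kappa = rho
iota ∧ lambda = lambda
lambda ∨ zeta = zeta
lambda ∨ zeta = zeta
kappa ∨ rho = rho
eps ∧ zeta = theta
rho ∨ theta = rho
zeta ∧ rho = zeta
rho ∨ zeta = rho

rho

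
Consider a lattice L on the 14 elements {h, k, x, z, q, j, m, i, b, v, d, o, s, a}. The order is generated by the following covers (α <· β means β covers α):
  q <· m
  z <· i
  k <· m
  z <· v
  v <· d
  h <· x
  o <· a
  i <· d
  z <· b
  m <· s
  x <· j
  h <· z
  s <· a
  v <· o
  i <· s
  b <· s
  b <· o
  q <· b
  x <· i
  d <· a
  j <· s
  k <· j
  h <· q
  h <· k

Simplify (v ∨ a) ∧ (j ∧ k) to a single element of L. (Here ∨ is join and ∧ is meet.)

k

v ∨ a = a
j ∧ k = k
a ∧ k = k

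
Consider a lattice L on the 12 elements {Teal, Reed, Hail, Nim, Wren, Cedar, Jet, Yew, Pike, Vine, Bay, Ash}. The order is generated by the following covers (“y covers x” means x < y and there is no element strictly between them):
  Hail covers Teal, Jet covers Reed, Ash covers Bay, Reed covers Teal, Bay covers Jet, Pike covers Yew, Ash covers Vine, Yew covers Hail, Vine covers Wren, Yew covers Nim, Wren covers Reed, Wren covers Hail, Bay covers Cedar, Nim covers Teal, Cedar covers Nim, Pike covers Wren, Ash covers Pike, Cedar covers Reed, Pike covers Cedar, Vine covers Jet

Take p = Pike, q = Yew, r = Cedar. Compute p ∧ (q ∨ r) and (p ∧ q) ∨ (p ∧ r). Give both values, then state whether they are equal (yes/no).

Pike; Pike; yes

q ∨ r = Pike, so p ∧ (q ∨ r) = Pike ∧ Pike = Pike.
p ∧ q = Yew and p ∧ r = Cedar, so (p ∧ q) ∨ (p ∧ r) = Yew ∨ Cedar = Pike.
Equal: yes.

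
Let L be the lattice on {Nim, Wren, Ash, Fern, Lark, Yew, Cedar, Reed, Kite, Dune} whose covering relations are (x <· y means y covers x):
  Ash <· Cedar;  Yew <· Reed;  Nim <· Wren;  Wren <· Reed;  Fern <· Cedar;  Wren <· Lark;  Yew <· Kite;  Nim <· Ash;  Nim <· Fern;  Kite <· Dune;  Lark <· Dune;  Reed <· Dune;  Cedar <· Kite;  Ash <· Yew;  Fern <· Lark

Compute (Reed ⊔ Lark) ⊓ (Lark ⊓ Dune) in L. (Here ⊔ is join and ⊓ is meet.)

Lark

Reed ∨ Lark = Dune
Lark ∧ Dune = Lark
Dune ∧ Lark = Lark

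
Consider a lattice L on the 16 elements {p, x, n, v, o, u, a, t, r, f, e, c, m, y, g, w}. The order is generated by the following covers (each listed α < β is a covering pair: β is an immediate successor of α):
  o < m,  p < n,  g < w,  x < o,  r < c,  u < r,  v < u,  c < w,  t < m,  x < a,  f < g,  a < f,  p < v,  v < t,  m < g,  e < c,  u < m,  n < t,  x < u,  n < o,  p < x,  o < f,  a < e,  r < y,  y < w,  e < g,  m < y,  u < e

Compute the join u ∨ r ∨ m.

Common upper bounds of {u, r, m}: w, y.
The least among these is y.

y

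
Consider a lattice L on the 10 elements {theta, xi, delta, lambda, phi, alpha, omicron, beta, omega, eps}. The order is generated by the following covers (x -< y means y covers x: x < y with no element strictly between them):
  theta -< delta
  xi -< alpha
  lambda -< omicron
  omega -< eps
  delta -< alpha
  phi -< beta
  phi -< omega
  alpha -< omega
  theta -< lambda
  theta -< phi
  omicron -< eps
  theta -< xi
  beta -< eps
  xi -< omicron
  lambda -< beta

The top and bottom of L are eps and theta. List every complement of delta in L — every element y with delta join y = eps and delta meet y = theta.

beta, lambda, omicron

Need y with delta ∨ y = eps and delta ∧ y = theta.
Checking each element gives: beta, lambda, omicron.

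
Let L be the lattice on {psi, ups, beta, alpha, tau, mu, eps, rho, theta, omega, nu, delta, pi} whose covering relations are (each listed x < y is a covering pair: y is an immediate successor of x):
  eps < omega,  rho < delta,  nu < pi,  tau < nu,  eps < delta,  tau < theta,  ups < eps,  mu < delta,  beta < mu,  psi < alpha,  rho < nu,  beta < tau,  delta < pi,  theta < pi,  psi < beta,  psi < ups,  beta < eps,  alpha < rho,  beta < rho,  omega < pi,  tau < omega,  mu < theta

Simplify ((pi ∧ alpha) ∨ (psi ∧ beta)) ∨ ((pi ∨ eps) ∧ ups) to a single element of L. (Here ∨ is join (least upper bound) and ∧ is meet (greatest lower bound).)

delta

pi ∧ alpha = alpha
psi ∧ beta = psi
alpha ∨ psi = alpha
pi ∨ eps = pi
pi ∧ ups = ups
alpha ∨ ups = delta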